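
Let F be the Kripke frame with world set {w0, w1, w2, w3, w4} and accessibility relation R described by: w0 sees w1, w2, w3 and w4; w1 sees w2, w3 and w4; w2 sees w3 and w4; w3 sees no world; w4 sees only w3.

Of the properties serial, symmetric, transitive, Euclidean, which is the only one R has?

transitive

Serial: no — w3 has no R-successor.
Symmetric: no — w0 R w1 but not w1 R w0.
Transitive: yes — every two-step R-path is closed by a direct edge.
Euclidean: no — w0 R w2 and w0 R w1, but not w2 R w1.
Only transitive holds.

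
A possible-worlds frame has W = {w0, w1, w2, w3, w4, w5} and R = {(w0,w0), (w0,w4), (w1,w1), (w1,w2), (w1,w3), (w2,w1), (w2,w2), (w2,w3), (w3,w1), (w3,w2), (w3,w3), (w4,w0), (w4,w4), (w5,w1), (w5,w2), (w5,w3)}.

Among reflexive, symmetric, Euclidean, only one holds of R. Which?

Reflexive: no — w5 is not related to itself.
Symmetric: no — w5 R w1 but not w1 R w5.
Euclidean: yes — any two successors of a common world are R-related.
Only Euclidean holds.

Euclidean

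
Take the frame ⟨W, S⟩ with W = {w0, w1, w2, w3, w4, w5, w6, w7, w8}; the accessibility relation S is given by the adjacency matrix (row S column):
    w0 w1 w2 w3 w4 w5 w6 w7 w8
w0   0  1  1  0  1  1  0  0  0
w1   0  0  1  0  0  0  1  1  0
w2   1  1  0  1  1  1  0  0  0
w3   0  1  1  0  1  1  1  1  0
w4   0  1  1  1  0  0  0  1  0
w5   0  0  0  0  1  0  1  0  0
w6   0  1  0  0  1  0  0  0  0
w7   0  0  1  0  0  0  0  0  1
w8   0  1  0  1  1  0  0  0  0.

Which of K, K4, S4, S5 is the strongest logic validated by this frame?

K

Transitive (axiom 4): no — w0 S w1 and w1 S w6, but not w0 S w6.
Reflexive (axiom T): no — w0 is not related to itself.
Euclidean (axiom 5): no — w0 S w1 and w0 S w4, but not w1 S w4.
So F validates K; K4 would additionally require S to be transitive. The strongest is K.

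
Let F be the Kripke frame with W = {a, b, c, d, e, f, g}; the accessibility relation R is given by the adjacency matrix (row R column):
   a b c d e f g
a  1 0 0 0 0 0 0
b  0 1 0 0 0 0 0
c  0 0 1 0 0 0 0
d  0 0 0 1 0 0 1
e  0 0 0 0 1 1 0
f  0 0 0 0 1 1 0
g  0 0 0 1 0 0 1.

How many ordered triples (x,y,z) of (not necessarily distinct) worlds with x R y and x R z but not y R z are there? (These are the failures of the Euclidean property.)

0

R is Euclidean; there are no such tuples.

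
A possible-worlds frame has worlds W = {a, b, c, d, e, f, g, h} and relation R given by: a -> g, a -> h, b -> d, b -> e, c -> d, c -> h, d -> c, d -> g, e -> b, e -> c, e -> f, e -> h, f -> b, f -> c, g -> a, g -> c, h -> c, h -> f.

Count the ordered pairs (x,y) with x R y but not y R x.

Enumerating: (a,h), (b,d), (d,g), (e,c), (e,f), (e,h), (f,b), (f,c), (g,c), (h,f).

10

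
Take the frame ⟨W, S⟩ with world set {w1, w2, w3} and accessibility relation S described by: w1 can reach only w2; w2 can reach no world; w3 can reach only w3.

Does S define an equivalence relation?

No

Reflexive: no — w1 is not related to itself.
Symmetric: no — w1 S w2 but not w2 S w1.
Transitive: yes — every two-step S-path is closed by a direct edge.
So S is not an equivalence relation.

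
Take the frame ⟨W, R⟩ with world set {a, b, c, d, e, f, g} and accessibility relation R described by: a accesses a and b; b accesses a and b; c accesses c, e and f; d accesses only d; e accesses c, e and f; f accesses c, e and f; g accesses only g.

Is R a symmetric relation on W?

Symmetric: yes — every pair in R has its reverse in R.

Yes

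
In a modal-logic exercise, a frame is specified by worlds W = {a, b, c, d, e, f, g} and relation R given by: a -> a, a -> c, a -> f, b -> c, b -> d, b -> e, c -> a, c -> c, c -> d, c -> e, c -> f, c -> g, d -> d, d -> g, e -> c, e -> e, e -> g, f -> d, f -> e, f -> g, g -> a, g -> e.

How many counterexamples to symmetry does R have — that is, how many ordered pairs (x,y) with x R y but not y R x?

12

Enumerating: (a,f), (b,c), (b,d), (b,e), (c,d), (c,f), (c,g), (d,g), (f,d), (f,e), (f,g), (g,a).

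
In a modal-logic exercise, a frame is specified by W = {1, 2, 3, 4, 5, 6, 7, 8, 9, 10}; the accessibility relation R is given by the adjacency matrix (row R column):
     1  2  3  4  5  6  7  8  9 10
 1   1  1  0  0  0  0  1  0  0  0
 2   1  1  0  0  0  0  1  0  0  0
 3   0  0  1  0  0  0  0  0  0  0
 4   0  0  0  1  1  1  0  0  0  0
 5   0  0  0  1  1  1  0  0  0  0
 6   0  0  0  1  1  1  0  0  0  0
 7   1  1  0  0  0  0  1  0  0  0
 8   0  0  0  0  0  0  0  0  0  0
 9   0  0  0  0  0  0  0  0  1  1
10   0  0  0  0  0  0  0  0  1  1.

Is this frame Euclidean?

Euclidean: yes — any two successors of a common world are R-related.

Yes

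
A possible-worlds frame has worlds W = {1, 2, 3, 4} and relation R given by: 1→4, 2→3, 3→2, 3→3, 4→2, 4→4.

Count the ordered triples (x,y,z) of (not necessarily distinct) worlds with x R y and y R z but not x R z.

Enumerating: (1,4,2), (2,3,2), (4,2,3).

3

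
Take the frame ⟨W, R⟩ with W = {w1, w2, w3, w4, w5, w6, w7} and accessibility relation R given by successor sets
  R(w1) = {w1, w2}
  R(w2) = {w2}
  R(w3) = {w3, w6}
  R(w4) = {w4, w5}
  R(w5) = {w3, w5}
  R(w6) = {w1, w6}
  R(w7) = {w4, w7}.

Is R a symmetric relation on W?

No

Symmetric: no — w1 R w2 but not w2 R w1.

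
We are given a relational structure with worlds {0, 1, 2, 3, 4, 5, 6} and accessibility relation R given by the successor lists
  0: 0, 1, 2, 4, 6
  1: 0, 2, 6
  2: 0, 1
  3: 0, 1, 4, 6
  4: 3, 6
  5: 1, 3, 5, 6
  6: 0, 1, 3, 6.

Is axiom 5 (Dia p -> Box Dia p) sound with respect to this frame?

The schema 5 characterises exactly the Euclidean frames.
Euclidean: no — 0 R 1 and 0 R 4, but not 1 R 4.

No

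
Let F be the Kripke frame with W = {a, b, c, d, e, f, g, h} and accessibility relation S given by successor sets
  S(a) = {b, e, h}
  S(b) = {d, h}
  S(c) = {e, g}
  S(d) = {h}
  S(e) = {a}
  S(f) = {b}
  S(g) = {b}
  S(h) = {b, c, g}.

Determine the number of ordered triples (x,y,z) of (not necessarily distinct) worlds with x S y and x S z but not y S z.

25

Enumerating: (a,b,b), (a,b,e), (a,e,b), (a,e,e), (a,e,h), (a,h,e), (a,h,h), (b,d,d), (b,h,d), (b,h,h), (c,e,e), (c,e,g), … and 13 more.
Total: 25.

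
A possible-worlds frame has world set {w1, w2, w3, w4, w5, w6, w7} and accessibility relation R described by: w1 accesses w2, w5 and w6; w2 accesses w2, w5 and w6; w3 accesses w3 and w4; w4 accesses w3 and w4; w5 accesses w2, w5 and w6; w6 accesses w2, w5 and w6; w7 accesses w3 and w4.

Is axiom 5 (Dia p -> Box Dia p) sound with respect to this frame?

Axiom 5 corresponds to the accessibility relation being Euclidean.
Euclidean: yes — any two successors of a common world are R-related.

Yes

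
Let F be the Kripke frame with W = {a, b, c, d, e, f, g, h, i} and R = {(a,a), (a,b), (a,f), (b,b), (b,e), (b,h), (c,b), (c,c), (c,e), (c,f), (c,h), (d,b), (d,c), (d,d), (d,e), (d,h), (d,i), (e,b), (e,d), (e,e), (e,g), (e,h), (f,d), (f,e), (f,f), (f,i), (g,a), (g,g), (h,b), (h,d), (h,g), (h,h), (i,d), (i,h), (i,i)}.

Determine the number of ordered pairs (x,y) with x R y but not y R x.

Enumerating: (a,b), (a,f), (c,b), (c,e), (c,f), (c,h), (d,b), (d,c), (e,g), (e,h), (f,d), (f,e), (f,i), (g,a), (h,g), (i,h).

16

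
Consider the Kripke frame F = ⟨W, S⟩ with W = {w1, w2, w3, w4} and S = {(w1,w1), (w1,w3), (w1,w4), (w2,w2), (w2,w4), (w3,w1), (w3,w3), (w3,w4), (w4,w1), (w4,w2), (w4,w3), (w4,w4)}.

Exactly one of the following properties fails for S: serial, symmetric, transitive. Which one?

transitive

Serial: yes — every world has a successor (e.g. w1 S w1).
Symmetric: yes — every pair in S has its reverse in S.
Transitive: no — w1 S w4 and w4 S w2, but not w1 S w2.
Only transitive fails.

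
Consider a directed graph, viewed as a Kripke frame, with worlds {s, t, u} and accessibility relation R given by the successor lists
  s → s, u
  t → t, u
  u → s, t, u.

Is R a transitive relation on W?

Transitive: no — s R u and u R t, but not s R t.

No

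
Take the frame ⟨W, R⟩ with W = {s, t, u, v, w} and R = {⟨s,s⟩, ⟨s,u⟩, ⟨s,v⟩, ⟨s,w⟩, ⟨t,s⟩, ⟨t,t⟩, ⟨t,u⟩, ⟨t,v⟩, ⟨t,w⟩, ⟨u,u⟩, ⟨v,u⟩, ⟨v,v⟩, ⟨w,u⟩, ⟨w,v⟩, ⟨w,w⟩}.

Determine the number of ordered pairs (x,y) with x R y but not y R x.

10

Enumerating: (s,u), (s,v), (s,w), (t,s), (t,u), (t,v), (t,w), (v,u), (w,u), (w,v).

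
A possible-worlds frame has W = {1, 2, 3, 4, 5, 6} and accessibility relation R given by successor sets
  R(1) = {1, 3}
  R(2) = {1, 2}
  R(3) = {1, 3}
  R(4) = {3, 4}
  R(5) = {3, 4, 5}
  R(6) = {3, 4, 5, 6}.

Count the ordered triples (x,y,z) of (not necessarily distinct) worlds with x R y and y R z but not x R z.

Enumerating: (2,1,3), (4,3,1), (5,3,1), (6,3,1).

4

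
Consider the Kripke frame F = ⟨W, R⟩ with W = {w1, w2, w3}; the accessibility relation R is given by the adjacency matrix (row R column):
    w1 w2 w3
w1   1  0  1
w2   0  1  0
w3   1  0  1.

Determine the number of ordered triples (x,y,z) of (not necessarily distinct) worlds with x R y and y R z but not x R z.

0

R is transitive; there are no such tuples.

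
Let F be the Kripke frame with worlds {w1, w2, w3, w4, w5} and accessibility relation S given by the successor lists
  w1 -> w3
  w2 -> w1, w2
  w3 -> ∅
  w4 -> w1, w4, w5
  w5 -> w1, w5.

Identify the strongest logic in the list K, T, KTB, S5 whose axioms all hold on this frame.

K

Reflexive (axiom T): no — w1 is not related to itself.
Symmetric (axiom B): no — w1 S w3 but not w3 S w1.
Euclidean (axiom 5): no — w4 S w1 and w4 S w5, but not w1 S w5.
So F validates K; T would additionally require S to be reflexive. The strongest is K.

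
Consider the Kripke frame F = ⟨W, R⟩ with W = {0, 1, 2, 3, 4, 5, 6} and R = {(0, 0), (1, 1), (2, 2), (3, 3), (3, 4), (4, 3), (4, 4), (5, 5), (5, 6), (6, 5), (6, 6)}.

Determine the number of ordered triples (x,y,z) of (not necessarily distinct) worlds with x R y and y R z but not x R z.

R is transitive; there are no such tuples.

0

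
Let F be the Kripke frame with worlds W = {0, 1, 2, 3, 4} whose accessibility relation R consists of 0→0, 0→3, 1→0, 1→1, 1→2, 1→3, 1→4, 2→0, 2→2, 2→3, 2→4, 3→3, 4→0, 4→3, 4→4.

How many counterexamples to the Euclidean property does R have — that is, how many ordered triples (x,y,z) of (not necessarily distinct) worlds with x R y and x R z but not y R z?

Enumerating: (0,3,0), (1,0,1), (1,0,2), (1,0,4), (1,2,1), (1,3,0), (1,3,1), (1,3,2), (1,3,4), (1,4,1), (1,4,2), (2,0,2), … and 8 more.
Total: 20.

20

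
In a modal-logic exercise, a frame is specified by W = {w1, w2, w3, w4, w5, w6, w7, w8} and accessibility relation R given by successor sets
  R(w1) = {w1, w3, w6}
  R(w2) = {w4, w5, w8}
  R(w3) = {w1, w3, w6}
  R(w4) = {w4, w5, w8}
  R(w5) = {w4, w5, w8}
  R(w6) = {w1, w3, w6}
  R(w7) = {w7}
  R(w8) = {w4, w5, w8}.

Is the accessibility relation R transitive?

Transitive: yes — every two-step R-path is closed by a direct edge.

Yes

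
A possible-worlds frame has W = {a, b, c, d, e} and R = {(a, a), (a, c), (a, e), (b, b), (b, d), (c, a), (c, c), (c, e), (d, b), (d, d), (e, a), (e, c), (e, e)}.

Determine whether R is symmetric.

Yes

Symmetric: yes — every pair in R has its reverse in R.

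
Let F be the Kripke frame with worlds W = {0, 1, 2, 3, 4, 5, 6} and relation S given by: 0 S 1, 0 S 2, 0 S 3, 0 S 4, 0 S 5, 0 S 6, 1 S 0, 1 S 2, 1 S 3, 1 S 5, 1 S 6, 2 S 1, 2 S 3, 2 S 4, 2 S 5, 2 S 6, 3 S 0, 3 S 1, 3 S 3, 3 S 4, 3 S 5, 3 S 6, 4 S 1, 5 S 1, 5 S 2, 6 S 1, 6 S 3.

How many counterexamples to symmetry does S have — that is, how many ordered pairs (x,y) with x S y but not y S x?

10

Enumerating: (0,2), (0,4), (0,5), (0,6), (2,3), (2,4), (2,6), (3,4), (3,5), (4,1).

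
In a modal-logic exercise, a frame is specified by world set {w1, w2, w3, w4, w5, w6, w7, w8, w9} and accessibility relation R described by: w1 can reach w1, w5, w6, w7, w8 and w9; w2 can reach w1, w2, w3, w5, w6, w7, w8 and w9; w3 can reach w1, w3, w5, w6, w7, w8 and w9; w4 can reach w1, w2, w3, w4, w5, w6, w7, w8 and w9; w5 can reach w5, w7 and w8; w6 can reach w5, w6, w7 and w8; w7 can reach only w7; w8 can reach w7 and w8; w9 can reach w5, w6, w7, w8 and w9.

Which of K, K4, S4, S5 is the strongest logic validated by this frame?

Transitive (axiom 4): yes — every two-step R-path is closed by a direct edge.
Reflexive (axiom T): yes — every world is R-related to itself.
Euclidean (axiom 5): no — w1 R w5 and w1 R w6, but not w5 R w6.
So F validates K, K4, S4; S5 would additionally require R to be Euclidean. The strongest is S4.

S4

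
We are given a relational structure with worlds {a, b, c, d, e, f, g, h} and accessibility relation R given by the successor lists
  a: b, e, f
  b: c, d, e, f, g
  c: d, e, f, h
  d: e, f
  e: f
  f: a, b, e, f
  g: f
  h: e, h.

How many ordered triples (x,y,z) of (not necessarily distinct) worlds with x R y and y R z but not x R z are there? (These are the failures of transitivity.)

Enumerating: (a,b,c), (a,b,d), (a,b,g), (a,f,a), (b,c,h), (b,f,a), (b,f,b), (c,f,a), (c,f,b), (d,f,a), (d,f,b), (e,f,a), … and 9 more.
Total: 21.

21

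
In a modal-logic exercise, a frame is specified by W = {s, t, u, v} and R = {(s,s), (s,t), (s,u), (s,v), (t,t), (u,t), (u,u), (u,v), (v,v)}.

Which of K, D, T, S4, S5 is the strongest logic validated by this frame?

Serial (axiom D): yes — every world has a successor (e.g. s R s).
Reflexive (axiom T): yes — every world is R-related to itself.
Transitive (axiom 4): yes — every two-step R-path is closed by a direct edge.
Euclidean (axiom 5): no — s R t and s R u, but not t R u.
So F validates K, D, T, S4; S5 would additionally require R to be Euclidean. The strongest is S4.

S4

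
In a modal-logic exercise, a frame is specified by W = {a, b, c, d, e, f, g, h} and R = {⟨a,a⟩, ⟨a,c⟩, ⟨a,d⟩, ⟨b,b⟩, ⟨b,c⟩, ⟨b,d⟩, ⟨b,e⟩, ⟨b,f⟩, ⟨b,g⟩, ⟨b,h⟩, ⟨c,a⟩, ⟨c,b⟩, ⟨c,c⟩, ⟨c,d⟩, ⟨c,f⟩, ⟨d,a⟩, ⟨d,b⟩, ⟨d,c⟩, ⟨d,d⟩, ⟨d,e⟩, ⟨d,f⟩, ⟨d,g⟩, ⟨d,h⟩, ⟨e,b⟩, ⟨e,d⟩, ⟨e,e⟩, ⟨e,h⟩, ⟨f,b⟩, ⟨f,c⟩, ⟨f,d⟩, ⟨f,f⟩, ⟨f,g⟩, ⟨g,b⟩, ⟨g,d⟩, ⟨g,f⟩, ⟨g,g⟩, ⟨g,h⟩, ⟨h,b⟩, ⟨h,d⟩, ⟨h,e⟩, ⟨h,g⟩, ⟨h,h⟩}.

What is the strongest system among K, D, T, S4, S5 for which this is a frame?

Serial (axiom D): yes — every world has a successor (e.g. a R a).
Reflexive (axiom T): yes — every world is R-related to itself.
Transitive (axiom 4): no — a R c and c R b, but not a R b.
Euclidean (axiom 5): no — b R c and b R e, but not c R e.
So F validates K, D, T; S4 would additionally require R to be transitive. The strongest is T.

T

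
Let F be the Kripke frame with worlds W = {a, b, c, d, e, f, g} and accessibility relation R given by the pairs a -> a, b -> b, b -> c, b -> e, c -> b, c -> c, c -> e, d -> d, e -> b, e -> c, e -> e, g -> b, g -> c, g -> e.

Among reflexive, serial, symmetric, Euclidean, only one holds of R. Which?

Reflexive: no — f is not related to itself.
Serial: no — f has no R-successor.
Symmetric: no — g R b but not b R g.
Euclidean: yes — any two successors of a common world are R-related.
Only Euclidean holds.

Euclidean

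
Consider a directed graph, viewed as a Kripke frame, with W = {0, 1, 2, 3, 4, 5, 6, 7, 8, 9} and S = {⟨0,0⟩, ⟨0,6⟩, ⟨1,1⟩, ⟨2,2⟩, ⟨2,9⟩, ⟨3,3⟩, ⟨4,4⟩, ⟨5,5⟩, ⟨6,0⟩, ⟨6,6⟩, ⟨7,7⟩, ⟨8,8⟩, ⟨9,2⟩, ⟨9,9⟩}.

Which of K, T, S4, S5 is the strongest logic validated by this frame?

Reflexive (axiom T): yes — every world is S-related to itself.
Transitive (axiom 4): yes — every two-step S-path is closed by a direct edge.
Euclidean (axiom 5): yes — any two successors of a common world are S-related.
So F validates K, T, S4, S5. The strongest is S5.

S5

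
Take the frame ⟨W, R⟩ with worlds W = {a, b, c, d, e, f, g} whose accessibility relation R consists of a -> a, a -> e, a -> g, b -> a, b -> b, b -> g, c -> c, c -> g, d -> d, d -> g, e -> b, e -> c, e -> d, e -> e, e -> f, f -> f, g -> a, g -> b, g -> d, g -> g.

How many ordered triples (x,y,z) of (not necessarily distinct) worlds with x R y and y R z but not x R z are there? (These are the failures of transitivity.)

Enumerating: (a,e,b), (a,e,c), (a,e,d), (a,e,f), (a,g,b), (a,g,d), (b,a,e), (b,g,d), (c,g,a), (c,g,b), (c,g,d), (d,g,a), (d,g,b), (e,b,a), (e,b,g), (e,c,g), (e,d,g), (g,a,e).

18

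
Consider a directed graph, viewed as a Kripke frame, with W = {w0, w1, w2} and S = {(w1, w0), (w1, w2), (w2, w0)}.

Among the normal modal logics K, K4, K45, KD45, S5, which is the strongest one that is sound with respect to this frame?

Transitive (axiom 4): yes — every two-step S-path is closed by a direct edge.
Euclidean (axiom 5): no — w1 S w0 and w1 S w2, but not w0 S w2.
Serial (axiom D): no — w0 has no S-successor.
Reflexive (axiom T): no — w0 is not related to itself.
So F validates K, K4; K45 would additionally require S to be Euclidean. The strongest is K4.

K4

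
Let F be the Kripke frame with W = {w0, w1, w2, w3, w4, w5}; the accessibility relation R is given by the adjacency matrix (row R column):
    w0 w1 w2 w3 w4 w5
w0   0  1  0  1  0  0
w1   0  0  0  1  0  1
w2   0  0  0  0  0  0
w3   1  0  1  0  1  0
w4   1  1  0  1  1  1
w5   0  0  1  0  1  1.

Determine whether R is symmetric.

No

Symmetric: no — w0 R w1 but not w1 R w0.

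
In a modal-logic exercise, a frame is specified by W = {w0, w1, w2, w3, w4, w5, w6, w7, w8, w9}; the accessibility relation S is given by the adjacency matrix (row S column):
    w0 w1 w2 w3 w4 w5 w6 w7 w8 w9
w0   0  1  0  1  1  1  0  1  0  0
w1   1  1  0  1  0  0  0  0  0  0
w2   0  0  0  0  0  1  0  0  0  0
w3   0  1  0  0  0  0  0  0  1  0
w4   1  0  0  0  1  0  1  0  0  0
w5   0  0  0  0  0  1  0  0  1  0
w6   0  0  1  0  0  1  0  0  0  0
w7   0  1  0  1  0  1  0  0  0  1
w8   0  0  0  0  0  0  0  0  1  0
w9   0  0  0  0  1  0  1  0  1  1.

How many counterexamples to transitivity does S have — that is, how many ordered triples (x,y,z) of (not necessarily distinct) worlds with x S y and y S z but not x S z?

29

Enumerating: (w0,w1,w0), (w0,w3,w8), (w0,w4,w0), (w0,w4,w6), (w0,w5,w8), (w0,w7,w9), (w1,w0,w4), (w1,w0,w5), (w1,w0,w7), (w1,w3,w8), (w2,w5,w8), (w3,w1,w0), … and 17 more.
Total: 29.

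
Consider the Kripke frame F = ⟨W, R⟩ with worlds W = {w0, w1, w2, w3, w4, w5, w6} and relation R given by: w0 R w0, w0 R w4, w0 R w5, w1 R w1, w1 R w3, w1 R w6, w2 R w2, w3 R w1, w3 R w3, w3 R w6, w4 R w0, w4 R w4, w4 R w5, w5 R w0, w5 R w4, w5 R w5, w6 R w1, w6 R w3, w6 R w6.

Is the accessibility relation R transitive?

Transitive: yes — every two-step R-path is closed by a direct edge.

Yes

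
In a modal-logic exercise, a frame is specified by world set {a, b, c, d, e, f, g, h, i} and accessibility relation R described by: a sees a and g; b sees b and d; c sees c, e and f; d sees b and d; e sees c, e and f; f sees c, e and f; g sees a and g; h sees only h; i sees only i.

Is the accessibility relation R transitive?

Yes

Transitive: yes — every two-step R-path is closed by a direct edge.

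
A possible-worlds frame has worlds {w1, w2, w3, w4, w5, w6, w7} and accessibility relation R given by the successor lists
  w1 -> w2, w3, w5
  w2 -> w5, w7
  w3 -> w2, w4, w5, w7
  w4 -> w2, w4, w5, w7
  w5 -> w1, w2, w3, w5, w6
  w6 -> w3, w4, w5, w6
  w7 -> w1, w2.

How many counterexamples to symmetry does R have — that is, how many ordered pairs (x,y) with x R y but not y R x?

11

Enumerating: (w1,w2), (w1,w3), (w3,w2), (w3,w4), (w3,w7), (w4,w2), (w4,w5), (w4,w7), (w6,w3), (w6,w4), (w7,w1).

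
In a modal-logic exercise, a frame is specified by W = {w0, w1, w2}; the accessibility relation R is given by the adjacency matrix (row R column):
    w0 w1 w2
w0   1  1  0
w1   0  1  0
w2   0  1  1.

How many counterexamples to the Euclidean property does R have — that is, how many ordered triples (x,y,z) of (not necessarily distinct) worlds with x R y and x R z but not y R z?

Enumerating: (w0,w1,w0), (w2,w1,w2).

2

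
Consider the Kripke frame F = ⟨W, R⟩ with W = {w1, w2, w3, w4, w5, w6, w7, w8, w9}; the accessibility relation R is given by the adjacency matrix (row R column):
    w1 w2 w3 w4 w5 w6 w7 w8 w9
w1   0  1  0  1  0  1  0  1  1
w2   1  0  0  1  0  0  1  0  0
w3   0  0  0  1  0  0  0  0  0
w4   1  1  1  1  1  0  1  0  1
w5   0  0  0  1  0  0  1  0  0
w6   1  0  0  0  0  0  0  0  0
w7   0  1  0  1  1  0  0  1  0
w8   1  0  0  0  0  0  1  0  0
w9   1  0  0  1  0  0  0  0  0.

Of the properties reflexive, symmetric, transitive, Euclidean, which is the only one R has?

Reflexive: no — w1 is not related to itself.
Symmetric: yes — every pair in R has its reverse in R.
Transitive: no — w1 R w2 and w2 R w7, but not w1 R w7.
Euclidean: no — w1 R w2 and w1 R w6, but not w2 R w6.
Only symmetric holds.

symmetric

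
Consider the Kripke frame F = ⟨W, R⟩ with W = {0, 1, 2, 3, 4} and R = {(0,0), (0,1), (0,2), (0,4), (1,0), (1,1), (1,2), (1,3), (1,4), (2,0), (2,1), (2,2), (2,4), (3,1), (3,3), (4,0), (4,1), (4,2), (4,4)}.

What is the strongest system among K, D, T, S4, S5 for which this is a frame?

Serial (axiom D): yes — every world has a successor (e.g. 0 R 0).
Reflexive (axiom T): yes — every world is R-related to itself.
Transitive (axiom 4): no — 0 R 1 and 1 R 3, but not 0 R 3.
Euclidean (axiom 5): no — 1 R 0 and 1 R 3, but not 0 R 3.
So F validates K, D, T; S4 would additionally require R to be transitive. The strongest is T.

T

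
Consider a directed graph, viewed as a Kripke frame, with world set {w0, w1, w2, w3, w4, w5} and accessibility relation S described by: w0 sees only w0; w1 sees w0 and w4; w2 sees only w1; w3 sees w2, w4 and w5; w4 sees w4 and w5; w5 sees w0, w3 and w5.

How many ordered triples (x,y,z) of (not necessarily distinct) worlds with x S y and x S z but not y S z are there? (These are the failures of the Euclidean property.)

Enumerating: (w1,w0,w4), (w1,w4,w0), (w2,w1,w1), (w3,w2,w2), (w3,w2,w4), (w3,w2,w5), (w3,w4,w2), (w3,w5,w2), (w3,w5,w4), (w4,w5,w4), (w5,w0,w3), (w5,w0,w5), (w5,w3,w0), (w5,w3,w3).

14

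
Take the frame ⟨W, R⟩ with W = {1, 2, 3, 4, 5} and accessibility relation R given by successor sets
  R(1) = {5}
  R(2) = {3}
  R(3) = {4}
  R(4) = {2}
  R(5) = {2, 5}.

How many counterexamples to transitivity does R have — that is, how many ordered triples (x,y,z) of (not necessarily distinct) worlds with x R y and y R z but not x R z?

Enumerating: (1,5,2), (2,3,4), (3,4,2), (4,2,3), (5,2,3).

5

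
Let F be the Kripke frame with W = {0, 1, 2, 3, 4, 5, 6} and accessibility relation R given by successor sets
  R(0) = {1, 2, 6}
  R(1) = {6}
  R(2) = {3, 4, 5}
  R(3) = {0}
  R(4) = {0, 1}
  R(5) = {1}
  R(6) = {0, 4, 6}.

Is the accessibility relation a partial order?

No

Reflexive: no — 0 is not related to itself.
Transitive: no — 0 R 2 and 2 R 3, but not 0 R 3.
Antisymmetric: no — 0 R 6 and 6 R 0 with 0 ≠ 6.
So R is not a partial order.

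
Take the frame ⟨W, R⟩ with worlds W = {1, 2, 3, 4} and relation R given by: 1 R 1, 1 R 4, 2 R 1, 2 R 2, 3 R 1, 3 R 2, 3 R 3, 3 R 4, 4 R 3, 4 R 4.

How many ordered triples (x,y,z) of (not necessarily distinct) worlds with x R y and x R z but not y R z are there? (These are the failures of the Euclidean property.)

Enumerating: (1,4,1), (2,1,2), (3,1,2), (3,1,3), (3,2,3), (3,2,4), (3,4,1), (3,4,2).

8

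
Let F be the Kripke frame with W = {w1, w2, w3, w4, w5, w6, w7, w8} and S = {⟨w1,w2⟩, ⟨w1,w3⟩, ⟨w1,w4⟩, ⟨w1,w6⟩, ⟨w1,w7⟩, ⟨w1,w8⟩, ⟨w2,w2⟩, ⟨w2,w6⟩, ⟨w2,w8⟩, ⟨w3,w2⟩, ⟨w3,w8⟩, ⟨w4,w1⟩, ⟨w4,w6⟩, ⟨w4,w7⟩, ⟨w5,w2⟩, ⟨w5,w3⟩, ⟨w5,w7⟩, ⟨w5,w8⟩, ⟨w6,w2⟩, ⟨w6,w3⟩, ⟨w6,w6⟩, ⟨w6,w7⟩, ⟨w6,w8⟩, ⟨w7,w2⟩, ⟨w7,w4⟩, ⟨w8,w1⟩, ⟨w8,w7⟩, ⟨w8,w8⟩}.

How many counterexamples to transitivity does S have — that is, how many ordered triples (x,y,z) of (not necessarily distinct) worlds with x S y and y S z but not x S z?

34

Enumerating: (w1,w4,w1), (w1,w8,w1), (w2,w6,w3), (w2,w6,w7), (w2,w8,w1), (w2,w8,w7), (w3,w2,w6), (w3,w8,w1), (w3,w8,w7), (w4,w1,w2), (w4,w1,w3), (w4,w1,w4), … and 22 more.
Total: 34.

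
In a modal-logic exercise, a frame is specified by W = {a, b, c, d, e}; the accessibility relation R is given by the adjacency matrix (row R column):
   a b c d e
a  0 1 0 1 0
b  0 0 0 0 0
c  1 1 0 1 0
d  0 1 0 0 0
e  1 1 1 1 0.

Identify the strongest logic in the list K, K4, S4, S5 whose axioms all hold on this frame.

K4

Transitive (axiom 4): yes — every two-step R-path is closed by a direct edge.
Reflexive (axiom T): no — a is not related to itself.
Euclidean (axiom 5): no — a R b and a R d, but not b R d.
So F validates K, K4; S4 would additionally require R to be reflexive. The strongest is K4.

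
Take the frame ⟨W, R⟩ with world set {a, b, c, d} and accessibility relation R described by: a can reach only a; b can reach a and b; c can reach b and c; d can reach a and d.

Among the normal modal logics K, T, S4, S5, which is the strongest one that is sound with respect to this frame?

T

Reflexive (axiom T): yes — every world is R-related to itself.
Transitive (axiom 4): no — c R b and b R a, but not c R a.
Euclidean (axiom 5): no — b R a and b R b, but not a R b.
So F validates K, T; S4 would additionally require R to be transitive. The strongest is T.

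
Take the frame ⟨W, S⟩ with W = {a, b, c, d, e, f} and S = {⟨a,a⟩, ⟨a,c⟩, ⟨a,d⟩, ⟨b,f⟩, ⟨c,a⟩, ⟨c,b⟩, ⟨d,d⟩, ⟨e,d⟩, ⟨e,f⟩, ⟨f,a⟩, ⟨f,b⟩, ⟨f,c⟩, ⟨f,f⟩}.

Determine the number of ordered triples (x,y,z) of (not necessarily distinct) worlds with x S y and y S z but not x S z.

Enumerating: (a,c,b), (b,f,a), (b,f,b), (b,f,c), (c,a,c), (c,a,d), (c,b,f), (e,f,a), (e,f,b), (e,f,c), (f,a,d).

11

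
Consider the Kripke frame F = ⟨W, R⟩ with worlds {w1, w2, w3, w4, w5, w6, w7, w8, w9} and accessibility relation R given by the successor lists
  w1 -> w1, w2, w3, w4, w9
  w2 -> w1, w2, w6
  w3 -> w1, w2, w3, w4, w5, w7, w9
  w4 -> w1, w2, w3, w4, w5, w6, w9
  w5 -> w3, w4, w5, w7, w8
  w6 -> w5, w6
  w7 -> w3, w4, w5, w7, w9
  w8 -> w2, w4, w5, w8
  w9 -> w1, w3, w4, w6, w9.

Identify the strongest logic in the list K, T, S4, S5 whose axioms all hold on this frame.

T

Reflexive (axiom T): yes — every world is R-related to itself.
Transitive (axiom 4): no — w1 R w2 and w2 R w6, but not w1 R w6.
Euclidean (axiom 5): no — w1 R w2 and w1 R w3, but not w2 R w3.
So F validates K, T; S4 would additionally require R to be transitive. The strongest is T.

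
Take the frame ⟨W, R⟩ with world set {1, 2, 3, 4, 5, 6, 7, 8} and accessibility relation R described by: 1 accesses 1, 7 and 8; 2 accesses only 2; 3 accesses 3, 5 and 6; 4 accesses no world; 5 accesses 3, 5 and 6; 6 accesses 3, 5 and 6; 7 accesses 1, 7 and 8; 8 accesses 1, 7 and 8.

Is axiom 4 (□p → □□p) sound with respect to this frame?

Yes

The schema 4 characterises exactly the transitive frames.
Transitive: yes — every two-step R-path is closed by a direct edge.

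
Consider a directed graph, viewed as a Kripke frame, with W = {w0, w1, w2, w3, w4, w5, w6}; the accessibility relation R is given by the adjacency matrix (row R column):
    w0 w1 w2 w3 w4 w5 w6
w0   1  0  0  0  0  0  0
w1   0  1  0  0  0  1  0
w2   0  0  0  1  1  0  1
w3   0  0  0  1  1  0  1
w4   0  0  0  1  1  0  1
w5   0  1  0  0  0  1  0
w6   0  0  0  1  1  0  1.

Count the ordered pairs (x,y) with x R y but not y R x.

3

Enumerating: (w2,w3), (w2,w4), (w2,w6).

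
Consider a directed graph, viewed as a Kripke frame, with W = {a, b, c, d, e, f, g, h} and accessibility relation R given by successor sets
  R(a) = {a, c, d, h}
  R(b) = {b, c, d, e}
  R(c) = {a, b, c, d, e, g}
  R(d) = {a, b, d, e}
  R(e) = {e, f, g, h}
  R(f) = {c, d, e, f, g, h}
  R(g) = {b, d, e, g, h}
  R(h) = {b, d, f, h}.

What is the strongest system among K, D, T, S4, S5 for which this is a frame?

Serial (axiom D): yes — every world has a successor (e.g. a R a).
Reflexive (axiom T): yes — every world is R-related to itself.
Transitive (axiom 4): no — a R c and c R b, but not a R b.
Euclidean (axiom 5): no — a R c and a R h, but not c R h.
So F validates K, D, T; S4 would additionally require R to be transitive. The strongest is T.

T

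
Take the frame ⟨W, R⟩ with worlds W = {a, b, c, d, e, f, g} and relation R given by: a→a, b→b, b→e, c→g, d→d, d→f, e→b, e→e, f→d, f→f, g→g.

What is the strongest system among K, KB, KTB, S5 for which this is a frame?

K

Symmetric (axiom B): no — c R g but not g R c.
Reflexive (axiom T): no — c is not related to itself.
Euclidean (axiom 5): yes — any two successors of a common world are R-related.
So F validates K; KB would additionally require R to be symmetric. The strongest is K.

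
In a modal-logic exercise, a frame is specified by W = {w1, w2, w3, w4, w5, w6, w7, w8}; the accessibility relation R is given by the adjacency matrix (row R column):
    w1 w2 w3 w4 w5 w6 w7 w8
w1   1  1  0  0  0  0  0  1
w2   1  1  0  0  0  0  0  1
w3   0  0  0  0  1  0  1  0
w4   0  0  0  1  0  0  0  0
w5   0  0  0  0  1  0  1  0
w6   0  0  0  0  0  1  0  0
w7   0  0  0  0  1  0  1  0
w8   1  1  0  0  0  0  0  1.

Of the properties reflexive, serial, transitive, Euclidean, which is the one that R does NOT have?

reflexive

Reflexive: no — w3 is not related to itself.
Serial: yes — every world has a successor (e.g. w1 R w1).
Transitive: yes — every two-step R-path is closed by a direct edge.
Euclidean: yes — any two successors of a common world are R-related.
Only reflexive fails.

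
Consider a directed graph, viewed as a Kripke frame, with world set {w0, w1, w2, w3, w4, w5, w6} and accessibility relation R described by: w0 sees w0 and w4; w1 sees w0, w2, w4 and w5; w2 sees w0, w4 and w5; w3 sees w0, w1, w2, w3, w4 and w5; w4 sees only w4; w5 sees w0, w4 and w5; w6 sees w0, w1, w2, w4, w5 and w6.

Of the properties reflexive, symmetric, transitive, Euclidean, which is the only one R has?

transitive

Reflexive: no — w1 is not related to itself.
Symmetric: no — w0 R w4 but not w4 R w0.
Transitive: yes — every two-step R-path is closed by a direct edge.
Euclidean: no — w1 R w0 and w1 R w2, but not w0 R w2.
Only transitive holds.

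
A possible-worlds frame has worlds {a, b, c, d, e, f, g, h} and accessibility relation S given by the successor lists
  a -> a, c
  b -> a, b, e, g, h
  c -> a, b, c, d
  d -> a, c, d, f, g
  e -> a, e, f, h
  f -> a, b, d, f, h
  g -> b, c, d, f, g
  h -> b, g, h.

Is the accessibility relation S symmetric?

No

Symmetric: no — b S a but not a S b.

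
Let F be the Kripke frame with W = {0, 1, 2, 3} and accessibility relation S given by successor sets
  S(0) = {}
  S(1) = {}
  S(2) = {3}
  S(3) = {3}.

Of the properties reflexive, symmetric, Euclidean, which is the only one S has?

Euclidean

Reflexive: no — 0 is not related to itself.
Symmetric: no — 2 S 3 but not 3 S 2.
Euclidean: yes — any two successors of a common world are S-related.
Only Euclidean holds.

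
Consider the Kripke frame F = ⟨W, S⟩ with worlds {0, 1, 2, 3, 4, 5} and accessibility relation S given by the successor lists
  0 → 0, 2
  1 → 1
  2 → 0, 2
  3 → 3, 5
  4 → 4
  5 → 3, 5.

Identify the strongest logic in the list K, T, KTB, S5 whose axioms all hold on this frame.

Reflexive (axiom T): yes — every world is S-related to itself.
Symmetric (axiom B): yes — every pair in S has its reverse in S.
Euclidean (axiom 5): yes — any two successors of a common world are S-related.
So F validates K, T, KTB, S5. The strongest is S5.

S5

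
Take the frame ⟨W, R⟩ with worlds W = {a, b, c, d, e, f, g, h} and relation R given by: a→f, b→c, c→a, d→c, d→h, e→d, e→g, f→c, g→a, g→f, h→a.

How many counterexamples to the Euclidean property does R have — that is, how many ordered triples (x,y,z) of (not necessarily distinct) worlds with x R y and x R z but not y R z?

16

Enumerating: (a,f,f), (b,c,c), (c,a,a), (d,c,c), (d,c,h), (d,h,c), (d,h,h), (e,d,d), (e,d,g), (e,g,d), (e,g,g), (f,c,c), (g,a,a), (g,f,a), (g,f,f), (h,a,a).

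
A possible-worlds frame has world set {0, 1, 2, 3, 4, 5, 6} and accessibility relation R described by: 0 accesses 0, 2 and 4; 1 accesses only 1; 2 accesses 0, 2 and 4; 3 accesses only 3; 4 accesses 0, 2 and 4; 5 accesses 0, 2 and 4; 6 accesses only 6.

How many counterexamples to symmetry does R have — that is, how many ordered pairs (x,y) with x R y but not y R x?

3

Enumerating: (5,0), (5,2), (5,4).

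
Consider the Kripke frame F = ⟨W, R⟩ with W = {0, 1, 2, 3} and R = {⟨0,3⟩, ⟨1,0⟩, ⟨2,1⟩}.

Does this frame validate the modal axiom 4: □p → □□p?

By correspondence theory, 4 is valid on a frame iff R is transitive.
Transitive: no — 1 R 0 and 0 R 3, but not 1 R 3.

No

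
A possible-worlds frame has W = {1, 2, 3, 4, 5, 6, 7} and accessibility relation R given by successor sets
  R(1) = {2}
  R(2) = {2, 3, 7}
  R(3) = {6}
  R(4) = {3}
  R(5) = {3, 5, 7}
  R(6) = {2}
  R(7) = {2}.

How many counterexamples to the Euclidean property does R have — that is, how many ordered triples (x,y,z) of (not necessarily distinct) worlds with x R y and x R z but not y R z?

13

Enumerating: (2,3,2), (2,3,3), (2,3,7), (2,7,3), (2,7,7), (3,6,6), (4,3,3), (5,3,3), (5,3,5), (5,3,7), (5,7,3), (5,7,5), (5,7,7).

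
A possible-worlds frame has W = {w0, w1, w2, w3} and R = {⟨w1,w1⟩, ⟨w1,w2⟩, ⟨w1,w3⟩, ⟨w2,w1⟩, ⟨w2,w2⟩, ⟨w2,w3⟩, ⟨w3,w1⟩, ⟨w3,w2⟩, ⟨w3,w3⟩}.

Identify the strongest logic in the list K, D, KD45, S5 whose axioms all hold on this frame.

K

Serial (axiom D): no — w0 has no R-successor.
Euclidean (axiom 5): yes — any two successors of a common world are R-related.
Transitive (axiom 4): yes — every two-step R-path is closed by a direct edge.
Reflexive (axiom T): no — w0 is not related to itself.
So F validates K; D would additionally require R to be serial. The strongest is K.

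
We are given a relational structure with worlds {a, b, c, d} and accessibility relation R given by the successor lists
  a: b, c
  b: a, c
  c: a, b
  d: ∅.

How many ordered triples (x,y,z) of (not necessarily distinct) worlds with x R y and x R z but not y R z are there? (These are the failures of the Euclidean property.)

Enumerating: (a,b,b), (a,c,c), (b,a,a), (b,c,c), (c,a,a), (c,b,b).

6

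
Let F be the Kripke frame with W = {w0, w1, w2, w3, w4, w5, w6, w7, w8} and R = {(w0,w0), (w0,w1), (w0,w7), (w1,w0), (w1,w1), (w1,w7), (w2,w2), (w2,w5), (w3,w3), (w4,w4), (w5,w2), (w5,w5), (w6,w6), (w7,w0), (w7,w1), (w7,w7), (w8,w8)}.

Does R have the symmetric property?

Yes

Symmetric: yes — every pair in R has its reverse in R.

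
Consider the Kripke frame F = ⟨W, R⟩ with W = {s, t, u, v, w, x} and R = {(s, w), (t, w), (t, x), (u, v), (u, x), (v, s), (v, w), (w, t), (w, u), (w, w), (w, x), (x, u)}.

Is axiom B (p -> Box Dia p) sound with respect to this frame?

By correspondence theory, B is valid on a frame iff R is symmetric.
Symmetric: no — s R w but not w R s.

No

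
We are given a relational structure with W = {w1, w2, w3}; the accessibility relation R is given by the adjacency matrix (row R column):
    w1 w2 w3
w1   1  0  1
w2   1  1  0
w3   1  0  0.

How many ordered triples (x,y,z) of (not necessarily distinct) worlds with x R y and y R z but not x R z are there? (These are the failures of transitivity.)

2

Enumerating: (w2,w1,w3), (w3,w1,w3).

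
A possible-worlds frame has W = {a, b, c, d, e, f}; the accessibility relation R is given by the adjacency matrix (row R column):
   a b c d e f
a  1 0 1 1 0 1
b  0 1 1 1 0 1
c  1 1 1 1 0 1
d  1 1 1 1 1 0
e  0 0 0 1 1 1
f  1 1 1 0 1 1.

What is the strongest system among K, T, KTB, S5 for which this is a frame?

Reflexive (axiom T): yes — every world is R-related to itself.
Symmetric (axiom B): yes — every pair in R has its reverse in R.
Euclidean (axiom 5): no — a R d and a R f, but not d R f.
So F validates K, T, KTB; S5 would additionally require R to be Euclidean. The strongest is KTB.

KTB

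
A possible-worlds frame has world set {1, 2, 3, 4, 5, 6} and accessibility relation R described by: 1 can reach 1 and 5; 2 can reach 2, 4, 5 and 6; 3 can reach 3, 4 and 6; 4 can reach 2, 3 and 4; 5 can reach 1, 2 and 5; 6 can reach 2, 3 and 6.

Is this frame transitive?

Transitive: no — 1 R 5 and 5 R 2, but not 1 R 2.

No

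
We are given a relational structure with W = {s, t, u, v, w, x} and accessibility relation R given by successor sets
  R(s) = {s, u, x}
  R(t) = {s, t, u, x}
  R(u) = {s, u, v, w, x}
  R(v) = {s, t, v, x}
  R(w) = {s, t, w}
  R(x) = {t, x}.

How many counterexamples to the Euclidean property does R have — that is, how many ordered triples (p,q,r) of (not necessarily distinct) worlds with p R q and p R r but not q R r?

Enumerating: (s,x,s), (s,x,u), (t,s,t), (t,u,t), (t,x,s), (t,x,u), (u,s,v), (u,s,w), (u,v,u), (u,v,w), (u,w,u), (u,w,v), … and 13 more.
Total: 25.

25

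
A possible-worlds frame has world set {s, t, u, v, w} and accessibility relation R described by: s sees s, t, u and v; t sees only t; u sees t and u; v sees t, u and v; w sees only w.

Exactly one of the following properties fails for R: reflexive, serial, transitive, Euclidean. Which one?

Reflexive: yes — every world is R-related to itself.
Serial: yes — every world has a successor (e.g. s R s).
Transitive: yes — every two-step R-path is closed by a direct edge.
Euclidean: no — s R t and s R u, but not t R u.
Only Euclidean fails.

Euclidean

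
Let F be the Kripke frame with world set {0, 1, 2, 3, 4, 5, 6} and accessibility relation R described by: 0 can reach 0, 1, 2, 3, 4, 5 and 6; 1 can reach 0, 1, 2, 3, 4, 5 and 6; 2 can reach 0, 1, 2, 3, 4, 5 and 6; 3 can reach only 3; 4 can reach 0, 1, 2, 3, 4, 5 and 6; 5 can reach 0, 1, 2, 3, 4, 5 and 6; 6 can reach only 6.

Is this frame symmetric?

No

Symmetric: no — 0 R 3 but not 3 R 0.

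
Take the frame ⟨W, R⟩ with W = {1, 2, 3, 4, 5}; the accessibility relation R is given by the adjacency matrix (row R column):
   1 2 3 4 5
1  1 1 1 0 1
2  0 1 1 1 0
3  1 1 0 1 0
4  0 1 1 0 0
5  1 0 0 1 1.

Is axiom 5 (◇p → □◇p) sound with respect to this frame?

No

Axiom 5 corresponds to the accessibility relation being Euclidean.
Euclidean: no — 1 R 2 and 1 R 5, but not 2 R 5.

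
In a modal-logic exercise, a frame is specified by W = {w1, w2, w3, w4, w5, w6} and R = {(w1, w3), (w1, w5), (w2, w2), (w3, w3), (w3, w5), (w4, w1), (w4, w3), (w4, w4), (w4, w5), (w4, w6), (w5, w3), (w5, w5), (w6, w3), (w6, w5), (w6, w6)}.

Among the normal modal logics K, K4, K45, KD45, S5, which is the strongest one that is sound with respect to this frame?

Transitive (axiom 4): yes — every two-step R-path is closed by a direct edge.
Euclidean (axiom 5): no — w4 R w1 and w4 R w6, but not w1 R w6.
Serial (axiom D): yes — every world has a successor (e.g. w1 R w3).
Reflexive (axiom T): no — w1 is not related to itself.
So F validates K, K4; K45 would additionally require R to be Euclidean. The strongest is K4.

K4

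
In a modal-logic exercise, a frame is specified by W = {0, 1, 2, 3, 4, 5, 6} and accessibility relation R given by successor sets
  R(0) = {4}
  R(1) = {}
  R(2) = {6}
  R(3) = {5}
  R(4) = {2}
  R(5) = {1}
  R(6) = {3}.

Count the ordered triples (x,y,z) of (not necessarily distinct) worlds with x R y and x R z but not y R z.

6

Enumerating: (0,4,4), (2,6,6), (3,5,5), (4,2,2), (5,1,1), (6,3,3).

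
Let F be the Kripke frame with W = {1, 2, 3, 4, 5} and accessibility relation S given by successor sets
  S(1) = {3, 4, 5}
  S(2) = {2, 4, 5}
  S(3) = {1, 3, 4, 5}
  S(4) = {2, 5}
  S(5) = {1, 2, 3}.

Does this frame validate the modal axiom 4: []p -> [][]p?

No

Axiom 4 corresponds to the accessibility relation being transitive.
Transitive: no — 1 S 4 and 4 S 2, but not 1 S 2.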